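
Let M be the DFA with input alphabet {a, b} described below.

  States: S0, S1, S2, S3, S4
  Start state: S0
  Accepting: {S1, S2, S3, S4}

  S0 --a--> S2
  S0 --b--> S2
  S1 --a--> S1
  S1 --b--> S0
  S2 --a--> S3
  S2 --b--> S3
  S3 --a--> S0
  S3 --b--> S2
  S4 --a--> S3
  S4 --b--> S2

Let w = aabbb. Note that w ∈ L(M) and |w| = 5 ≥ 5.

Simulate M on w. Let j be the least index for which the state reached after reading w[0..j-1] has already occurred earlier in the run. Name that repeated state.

Run of M on w = a a b b b:
  step 0: S0  (start)
  step 1: S2  (read a: S0→S2)
  step 2: S3  (read a: S2→S3)
  step 3: S2  (read b: S3→S2)   ← first repeat (S2 seen earlier)
  step 4: S3  (read b: S2→S3)
  step 5: S2  (read b: S3→S2)

The earliest repeat is at step j = 3: M is in S2, which it already visited at step i = 1.
Pumping length from the standard proof: p = 5 (the number of states). The repeated state found above gives |xy| = j ≤ 5 and |y| = j − i ≥ 1.

S2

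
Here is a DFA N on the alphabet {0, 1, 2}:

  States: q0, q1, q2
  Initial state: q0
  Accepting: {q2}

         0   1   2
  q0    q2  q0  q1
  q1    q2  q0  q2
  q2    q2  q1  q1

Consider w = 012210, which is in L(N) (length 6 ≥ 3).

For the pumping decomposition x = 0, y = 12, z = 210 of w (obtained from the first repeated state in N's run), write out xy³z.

xy^3z = 0·12·12·12·210 = 0121212210.
Reading y = 12 takes N from q2 back to q2, so after x·y·y·y the machine is still in q2, and z then leads to the accepting state q2. Hence 0121212210 ∈ L(N).

0121212210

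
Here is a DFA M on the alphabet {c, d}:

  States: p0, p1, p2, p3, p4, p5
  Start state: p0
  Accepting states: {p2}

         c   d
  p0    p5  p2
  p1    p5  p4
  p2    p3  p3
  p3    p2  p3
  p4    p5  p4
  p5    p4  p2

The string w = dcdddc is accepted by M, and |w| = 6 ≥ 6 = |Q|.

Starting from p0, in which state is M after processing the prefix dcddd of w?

State sequence: p0 -d-> p2 -c-> p3 -d-> p3 -d-> p3 -d-> p3

After reading 5 characters, M is in state p3.
(This kind of state-tracing is the core of the pumping-lemma construction: with 6 states, pigeonhole forces a repeat within the first 6 steps.)

p3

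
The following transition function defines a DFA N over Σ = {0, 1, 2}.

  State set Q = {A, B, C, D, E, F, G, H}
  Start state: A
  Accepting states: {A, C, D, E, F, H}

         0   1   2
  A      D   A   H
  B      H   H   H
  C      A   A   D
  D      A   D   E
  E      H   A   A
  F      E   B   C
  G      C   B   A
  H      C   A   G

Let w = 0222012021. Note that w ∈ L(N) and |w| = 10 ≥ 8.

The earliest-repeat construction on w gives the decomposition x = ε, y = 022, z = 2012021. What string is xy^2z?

0220222012021

xy^2z = ε·022·022·2012021 = 0220222012021.
Reading y = 022 takes N from A back to A, so after x·y·y the machine is still in A, and z then leads to the accepting state D. Hence 0220222012021 ∈ L(N).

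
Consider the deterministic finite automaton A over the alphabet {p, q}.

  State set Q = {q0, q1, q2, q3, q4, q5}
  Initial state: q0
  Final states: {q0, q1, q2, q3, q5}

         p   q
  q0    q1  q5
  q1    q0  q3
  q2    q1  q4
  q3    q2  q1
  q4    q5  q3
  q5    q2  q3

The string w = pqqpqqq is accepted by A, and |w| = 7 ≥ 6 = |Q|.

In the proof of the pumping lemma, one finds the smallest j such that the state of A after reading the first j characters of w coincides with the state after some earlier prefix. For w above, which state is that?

q1

State sequence: q0 -p-> q1 -q-> q3 -q-> q1 -p-> q0 -q-> q5 -q-> q3 -q-> q1
First repeat at step 3: q1 was already visited.

The earliest repeat is at step j = 3: A is in q1, which it already visited at step i = 1.
Pumping length from the standard proof: p = 6 (the number of states). The repeated state found above gives |xy| = j ≤ 6 and |y| = j − i ≥ 1.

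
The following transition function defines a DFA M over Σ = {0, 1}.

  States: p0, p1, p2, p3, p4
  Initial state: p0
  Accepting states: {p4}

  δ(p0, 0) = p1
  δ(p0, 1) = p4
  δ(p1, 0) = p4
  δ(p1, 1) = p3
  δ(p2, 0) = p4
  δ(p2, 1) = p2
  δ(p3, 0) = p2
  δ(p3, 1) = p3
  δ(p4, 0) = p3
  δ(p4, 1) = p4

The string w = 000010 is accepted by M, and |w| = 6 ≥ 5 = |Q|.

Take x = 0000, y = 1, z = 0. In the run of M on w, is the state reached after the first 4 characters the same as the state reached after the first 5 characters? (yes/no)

yes

Run of M on the first 5 characters of w = 0 0 0 0 1:
  step 0: p0  (start)
  step 1: p1  (read 0: p0→p1)
  step 2: p4  (read 0: p1→p4)
  step 3: p3  (read 0: p4→p3)
  step 4: p2  (read 0: p3→p2)
  step 5: p2  (read 1: p2→p2)

After x (step 4): p2. After xy (step 5): p2.
They match, so y = 1 drives M around a cycle from p2 back to itself; pumping y any number of times keeps M in p2 before reading z, and xyⁱz ∈ L(M) for every i ≥ 0.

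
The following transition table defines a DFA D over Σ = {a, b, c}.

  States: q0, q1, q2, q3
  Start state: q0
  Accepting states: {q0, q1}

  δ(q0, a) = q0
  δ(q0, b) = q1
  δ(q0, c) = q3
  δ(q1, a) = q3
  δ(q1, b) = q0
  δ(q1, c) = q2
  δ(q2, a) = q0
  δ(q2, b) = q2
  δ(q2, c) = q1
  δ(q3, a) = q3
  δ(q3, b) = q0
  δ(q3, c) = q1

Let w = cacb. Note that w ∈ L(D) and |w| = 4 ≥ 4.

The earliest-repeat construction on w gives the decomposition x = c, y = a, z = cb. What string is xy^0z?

ccb

xy⁰z = xz = c·cb = ccb.
Reading y = a takes D from q3 back to q3, so after x the machine is still in q3, and z then leads to the accepting state q0. Hence ccb ∈ L(D).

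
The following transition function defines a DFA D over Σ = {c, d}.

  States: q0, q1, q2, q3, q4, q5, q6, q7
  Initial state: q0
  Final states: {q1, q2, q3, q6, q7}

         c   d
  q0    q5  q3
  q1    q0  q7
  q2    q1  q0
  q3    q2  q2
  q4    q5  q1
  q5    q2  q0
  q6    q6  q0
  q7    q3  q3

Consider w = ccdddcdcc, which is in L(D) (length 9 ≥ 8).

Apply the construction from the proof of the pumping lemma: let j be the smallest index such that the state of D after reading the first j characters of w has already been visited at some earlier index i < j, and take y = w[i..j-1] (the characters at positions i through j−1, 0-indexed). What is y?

State sequence: q0 -c-> q5 -c-> q2 -d-> q0 -d-> q3 -d-> q2 -c-> q1 -d-> q7 -c-> q3 -c-> q2
First repeat at step 3: q0 was already visited.

So i = 0, j = 3, giving x = w[0:0] = ε, y = w[0:3] = ccd, z = w[3:9] = ddcdcc.
Check: |xy| = 3 ≤ 8 and |y| = 3 ≥ 1. Reading y takes D from q0 back to q0, so every xyⁱz is accepted.

ccd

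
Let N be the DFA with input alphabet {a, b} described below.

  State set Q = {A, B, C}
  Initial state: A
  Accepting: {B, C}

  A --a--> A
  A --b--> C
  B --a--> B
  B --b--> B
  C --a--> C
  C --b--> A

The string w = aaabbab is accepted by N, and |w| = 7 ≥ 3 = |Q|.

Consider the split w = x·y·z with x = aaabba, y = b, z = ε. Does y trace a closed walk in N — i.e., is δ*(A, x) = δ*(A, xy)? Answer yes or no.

State sequence: A -a-> A -a-> A -a-> A -b-> C -b-> A -a-> A -b-> C

After x (step 6): A. After xy (step 7): C.
They differ (A ≠ C), so y is not a cycle from the state after x; this split is not the one the pumping-lemma construction produces, and pumping y need not keep the string in L(N).

no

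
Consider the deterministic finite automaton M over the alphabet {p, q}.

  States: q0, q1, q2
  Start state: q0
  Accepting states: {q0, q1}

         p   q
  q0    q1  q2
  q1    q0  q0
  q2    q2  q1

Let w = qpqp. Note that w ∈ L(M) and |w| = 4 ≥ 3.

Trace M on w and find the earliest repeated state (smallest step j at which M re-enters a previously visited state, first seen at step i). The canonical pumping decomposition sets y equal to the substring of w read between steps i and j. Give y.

State sequence: q0 -q-> q2 -p-> q2 -q-> q1 -p-> q0
First repeat at step 2: q2 was already visited.

So i = 1, j = 2, giving x = w[0:1] = q, y = w[1:2] = p, z = w[2:4] = qp.
Check: |xy| = 2 ≤ 3 and |y| = 1 ≥ 1. Reading y takes M from q2 back to q2, so every xyⁱz is accepted.
Since M has 3 states, any run of length ≥ 3 visits 3+1 states, so by pigeonhole some state repeats within the first 3 steps — that repeat gives the pumpable loop.

p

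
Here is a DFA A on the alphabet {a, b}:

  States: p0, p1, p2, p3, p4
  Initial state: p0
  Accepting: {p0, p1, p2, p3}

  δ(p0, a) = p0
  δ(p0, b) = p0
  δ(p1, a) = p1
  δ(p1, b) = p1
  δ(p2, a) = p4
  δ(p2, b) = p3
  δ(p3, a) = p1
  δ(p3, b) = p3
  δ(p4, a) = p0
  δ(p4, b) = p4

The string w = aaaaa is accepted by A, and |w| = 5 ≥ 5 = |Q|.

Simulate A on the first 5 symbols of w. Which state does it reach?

p0

State sequence: p0 -a-> p0 -a-> p0 -a-> p0 -a-> p0 -a-> p0

After reading 5 characters, A is in state p0.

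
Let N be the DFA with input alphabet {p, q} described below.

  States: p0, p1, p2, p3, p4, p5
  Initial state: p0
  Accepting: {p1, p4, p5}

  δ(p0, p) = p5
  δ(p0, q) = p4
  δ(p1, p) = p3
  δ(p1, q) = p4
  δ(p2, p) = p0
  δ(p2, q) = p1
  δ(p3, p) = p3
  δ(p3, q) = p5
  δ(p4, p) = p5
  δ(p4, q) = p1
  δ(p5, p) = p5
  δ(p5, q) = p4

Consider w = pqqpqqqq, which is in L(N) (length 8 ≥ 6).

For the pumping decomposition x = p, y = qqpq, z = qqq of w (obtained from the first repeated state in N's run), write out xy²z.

xy^2z = p·qqpq·qqpq·qqq = pqqpqqqpqqqq.
Reading y = qqpq takes N from p5 back to p5, so after x·y·y the machine is still in p5, and z then leads to the accepting state p4. Hence pqqpqqqpqqqq ∈ L(N).

pqqpqqqpqqqq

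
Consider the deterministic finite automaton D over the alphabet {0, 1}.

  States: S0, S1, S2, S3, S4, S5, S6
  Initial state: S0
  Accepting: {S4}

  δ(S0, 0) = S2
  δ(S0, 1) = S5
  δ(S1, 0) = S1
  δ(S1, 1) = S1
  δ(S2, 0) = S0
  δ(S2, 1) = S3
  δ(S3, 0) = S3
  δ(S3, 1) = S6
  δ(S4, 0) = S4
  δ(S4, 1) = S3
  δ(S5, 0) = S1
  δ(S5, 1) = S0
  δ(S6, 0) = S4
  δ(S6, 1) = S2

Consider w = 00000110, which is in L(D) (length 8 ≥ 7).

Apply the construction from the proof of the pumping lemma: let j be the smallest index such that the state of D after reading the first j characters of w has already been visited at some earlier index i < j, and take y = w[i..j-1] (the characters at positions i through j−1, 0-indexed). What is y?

00

State sequence: S0 -0-> S2 -0-> S0 -0-> S2 -0-> S0 -0-> S2 -1-> S3 -1-> S6 -0-> S4
First repeat at step 2: S0 was already visited.

So i = 0, j = 2, giving x = w[0:0] = ε, y = w[0:2] = 00, z = w[2:8] = 000110.
Check: |xy| = 2 ≤ 7 and |y| = 2 ≥ 1. Reading y takes D from S0 back to S0, so every xyⁱz is accepted.
The DFA has 7 states, so the proof of the pumping lemma guarantees a repeated state among the first 7+1 visited; the segment between the two visits is the pumpable y.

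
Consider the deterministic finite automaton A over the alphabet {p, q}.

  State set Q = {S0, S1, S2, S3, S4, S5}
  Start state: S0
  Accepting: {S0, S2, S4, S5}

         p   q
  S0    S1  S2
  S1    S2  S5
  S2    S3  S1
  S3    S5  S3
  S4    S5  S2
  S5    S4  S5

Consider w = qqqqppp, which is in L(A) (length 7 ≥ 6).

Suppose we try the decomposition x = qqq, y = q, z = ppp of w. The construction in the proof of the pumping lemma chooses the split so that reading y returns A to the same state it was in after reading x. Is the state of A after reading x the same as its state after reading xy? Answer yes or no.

yes

Run of A on the first 4 characters of w = q q q q:
  step 0: S0  (start)
  step 1: S2  (read q: S0→S2)
  step 2: S1  (read q: S2→S1)
  step 3: S5  (read q: S1→S5)
  step 4: S5  (read q: S5→S5)

After x (step 3): S5. After xy (step 4): S5.
They match, so y = q drives A around a cycle from S5 back to itself; pumping y any number of times keeps A in S5 before reading z, and xyⁱz ∈ L(A) for every i ≥ 0.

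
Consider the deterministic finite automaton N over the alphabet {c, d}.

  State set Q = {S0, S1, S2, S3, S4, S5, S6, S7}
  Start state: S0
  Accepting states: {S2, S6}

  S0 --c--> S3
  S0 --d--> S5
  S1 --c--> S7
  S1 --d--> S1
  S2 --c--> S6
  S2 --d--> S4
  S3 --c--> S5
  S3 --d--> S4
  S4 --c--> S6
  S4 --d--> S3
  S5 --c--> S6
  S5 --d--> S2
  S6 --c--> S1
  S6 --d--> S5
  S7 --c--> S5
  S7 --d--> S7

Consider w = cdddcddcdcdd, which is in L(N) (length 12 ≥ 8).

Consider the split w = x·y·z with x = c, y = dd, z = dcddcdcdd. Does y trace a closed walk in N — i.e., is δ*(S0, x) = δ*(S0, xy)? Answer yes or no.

State sequence: S0 -c-> S3 -d-> S4 -d-> S3

After x (step 1): S3. After xy (step 3): S3.
They match, so y = dd drives N around a cycle from S3 back to itself; pumping y any number of times keeps N in S3 before reading z, and xyⁱz ∈ L(N) for every i ≥ 0.

yes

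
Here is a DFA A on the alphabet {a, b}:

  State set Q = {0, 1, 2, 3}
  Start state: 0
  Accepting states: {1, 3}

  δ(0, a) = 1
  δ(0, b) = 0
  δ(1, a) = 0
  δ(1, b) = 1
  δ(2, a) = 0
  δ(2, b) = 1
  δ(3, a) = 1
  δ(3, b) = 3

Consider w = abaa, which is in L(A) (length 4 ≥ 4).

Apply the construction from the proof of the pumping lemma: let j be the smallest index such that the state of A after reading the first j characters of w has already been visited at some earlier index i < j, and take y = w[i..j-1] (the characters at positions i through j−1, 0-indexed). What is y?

State sequence: 0 -a-> 1 -b-> 1 -a-> 0 -a-> 1
First repeat at step 2: 1 was already visited.

So i = 1, j = 2, giving x = w[0:1] = a, y = w[1:2] = b, z = w[2:4] = aa.
Check: |xy| = 2 ≤ 4 and |y| = 1 ≥ 1. Reading y takes A from 1 back to 1, so every xyⁱz is accepted.
The DFA has 4 states, so the proof of the pumping lemma guarantees a repeated state among the first 4+1 visited; the segment between the two visits is the pumpable y.

b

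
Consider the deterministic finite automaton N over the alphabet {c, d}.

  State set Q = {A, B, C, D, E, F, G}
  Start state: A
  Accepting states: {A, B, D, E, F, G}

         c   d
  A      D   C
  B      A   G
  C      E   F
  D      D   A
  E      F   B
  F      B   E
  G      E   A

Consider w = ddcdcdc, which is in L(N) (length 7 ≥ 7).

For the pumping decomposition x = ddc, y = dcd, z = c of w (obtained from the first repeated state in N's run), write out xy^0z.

ddcc

xy⁰z = xz = ddc·c = ddcc.
Reading y = dcd takes N from B back to B, so after x the machine is still in B, and z then leads to the accepting state A. Hence ddcc ∈ L(N).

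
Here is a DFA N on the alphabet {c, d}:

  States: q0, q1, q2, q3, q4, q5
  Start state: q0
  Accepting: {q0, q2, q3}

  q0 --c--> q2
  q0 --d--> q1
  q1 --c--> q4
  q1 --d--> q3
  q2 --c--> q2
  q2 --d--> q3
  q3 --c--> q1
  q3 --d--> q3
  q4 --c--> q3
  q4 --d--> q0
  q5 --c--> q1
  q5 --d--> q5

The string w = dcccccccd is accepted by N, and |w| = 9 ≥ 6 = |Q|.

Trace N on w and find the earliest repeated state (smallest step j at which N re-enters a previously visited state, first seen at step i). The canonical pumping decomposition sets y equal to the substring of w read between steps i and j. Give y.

Run of N on w = d c c c c c c c d:
  step 0: q0  (start)
  step 1: q1  (read d: q0→q1)
  step 2: q4  (read c: q1→q4)
  step 3: q3  (read c: q4→q3)
  step 4: q1  (read c: q3→q1)   ← first repeat (q1 seen earlier)
  step 5: q4  (read c: q1→q4)
  step 6: q3  (read c: q4→q3)
  step 7: q1  (read c: q3→q1)
  step 8: q4  (read c: q1→q4)
  step 9: q0  (read d: q4→q0)

So i = 1, j = 4, giving x = w[0:1] = d, y = w[1:4] = ccc, z = w[4:9] = ccccd.
Check: |xy| = 4 ≤ 6 and |y| = 3 ≥ 1. Reading y takes N from q1 back to q1, so every xyⁱz is accepted.
With |Q| = 6, pigeonhole forces a state repeat no later than step 6; the substring read between the first and second visits to that state can be pumped.

ccc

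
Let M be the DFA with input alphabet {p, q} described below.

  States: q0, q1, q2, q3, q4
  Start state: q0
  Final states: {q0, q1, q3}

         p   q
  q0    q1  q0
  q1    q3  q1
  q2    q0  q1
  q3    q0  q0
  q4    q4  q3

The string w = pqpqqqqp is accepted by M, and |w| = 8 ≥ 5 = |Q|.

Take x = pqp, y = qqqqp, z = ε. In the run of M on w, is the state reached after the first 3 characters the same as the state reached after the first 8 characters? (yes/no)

Run of M on the first 8 characters of w = p q p q q q q p:
  step 0: q0  (start)
  step 1: q1  (read p: q0→q1)
  step 2: q1  (read q: q1→q1)
  step 3: q3  (read p: q1→q3)
  step 4: q0  (read q: q3→q0)
  step 5: q0  (read q: q0→q0)
  step 6: q0  (read q: q0→q0)
  step 7: q0  (read q: q0→q0)
  step 8: q1  (read p: q0→q1)

After x (step 3): q3. After xy (step 8): q1.
They differ (q3 ≠ q1), so y is not a cycle from the state after x; this split is not the one the pumping-lemma construction produces, and pumping y need not keep the string in L(M).

no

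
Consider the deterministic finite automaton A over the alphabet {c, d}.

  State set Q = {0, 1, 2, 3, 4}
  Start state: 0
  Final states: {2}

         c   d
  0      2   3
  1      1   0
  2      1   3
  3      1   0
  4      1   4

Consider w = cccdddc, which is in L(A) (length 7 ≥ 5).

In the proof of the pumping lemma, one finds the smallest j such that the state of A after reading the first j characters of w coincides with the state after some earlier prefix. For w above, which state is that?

Run of A on w = c c c d d d c:
  step 0: 0  (start)
  step 1: 2  (read c: 0→2)
  step 2: 1  (read c: 2→1)
  step 3: 1  (read c: 1→1)   ← first repeat (1 seen earlier)
  step 4: 0  (read d: 1→0)
  step 5: 3  (read d: 0→3)
  step 6: 0  (read d: 3→0)
  step 7: 2  (read c: 0→2)

The earliest repeat is at step j = 3: A is in 1, which it already visited at step i = 2.

1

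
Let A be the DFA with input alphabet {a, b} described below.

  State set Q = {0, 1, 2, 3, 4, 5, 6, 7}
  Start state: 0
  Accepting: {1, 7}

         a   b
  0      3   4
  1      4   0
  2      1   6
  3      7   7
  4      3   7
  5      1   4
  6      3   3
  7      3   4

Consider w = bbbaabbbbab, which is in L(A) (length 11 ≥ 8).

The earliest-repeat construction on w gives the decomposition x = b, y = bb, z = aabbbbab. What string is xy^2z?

bbbbbaabbbbab

xy^2z = b·bb·bb·aabbbbab = bbbbbaabbbbab.
Reading y = bb takes A from 4 back to 4, so after x·y·y the machine is still in 4, and z then leads to the accepting state 7. Hence bbbbbaabbbbab ∈ L(A).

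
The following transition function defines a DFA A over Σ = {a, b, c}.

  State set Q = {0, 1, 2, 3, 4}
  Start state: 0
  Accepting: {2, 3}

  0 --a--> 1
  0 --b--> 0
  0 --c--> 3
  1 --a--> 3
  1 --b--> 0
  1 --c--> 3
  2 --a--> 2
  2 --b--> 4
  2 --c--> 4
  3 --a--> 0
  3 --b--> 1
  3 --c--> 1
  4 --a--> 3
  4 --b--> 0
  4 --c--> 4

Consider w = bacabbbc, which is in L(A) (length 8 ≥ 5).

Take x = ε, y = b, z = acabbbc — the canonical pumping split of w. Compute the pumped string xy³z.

xy^3z = ε·b·b·b·acabbbc = bbbacabbbc.
Reading y = b takes A from 0 back to 0, so after x·y·y·y the machine is still in 0, and z then leads to the accepting state 3. Hence bbbacabbbc ∈ L(A).

bbbacabbbc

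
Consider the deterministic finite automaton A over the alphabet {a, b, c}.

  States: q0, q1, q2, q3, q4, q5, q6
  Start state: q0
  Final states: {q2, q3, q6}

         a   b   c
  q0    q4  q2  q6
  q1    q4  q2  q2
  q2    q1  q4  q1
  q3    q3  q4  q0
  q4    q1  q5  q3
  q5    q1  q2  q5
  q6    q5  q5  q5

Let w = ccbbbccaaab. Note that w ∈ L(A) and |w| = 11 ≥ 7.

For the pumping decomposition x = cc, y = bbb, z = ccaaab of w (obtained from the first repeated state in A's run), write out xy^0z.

xy⁰z = xz = cc·ccaaab = ccccaaab.
Reading y = bbb takes A from q5 back to q5, so after x the machine is still in q5, and z then leads to the accepting state q2. Hence ccccaaab ∈ L(A).

ccccaaab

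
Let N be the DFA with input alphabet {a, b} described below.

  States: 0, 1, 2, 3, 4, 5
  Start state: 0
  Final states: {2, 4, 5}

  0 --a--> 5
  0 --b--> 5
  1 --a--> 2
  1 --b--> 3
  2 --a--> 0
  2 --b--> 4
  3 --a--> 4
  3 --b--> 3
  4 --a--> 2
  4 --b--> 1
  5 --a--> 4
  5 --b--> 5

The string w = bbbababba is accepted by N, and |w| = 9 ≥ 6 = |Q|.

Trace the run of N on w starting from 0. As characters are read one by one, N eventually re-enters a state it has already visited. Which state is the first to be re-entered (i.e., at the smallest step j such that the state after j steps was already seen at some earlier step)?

Run of N on w = b b b a b a b b a:
  step 0: 0  (start)
  step 1: 5  (read b: 0→5)
  step 2: 5  (read b: 5→5)   ← first repeat (5 seen earlier)
  step 3: 5  (read b: 5→5)
  step 4: 4  (read a: 5→4)
  step 5: 1  (read b: 4→1)
  step 6: 2  (read a: 1→2)
  step 7: 4  (read b: 2→4)
  step 8: 1  (read b: 4→1)
  step 9: 2  (read a: 1→2)

The earliest repeat is at step j = 2: N is in 5, which it already visited at step i = 1.
Since N has 6 states, any run of length ≥ 6 visits 6+1 states, so by pigeonhole some state repeats within the first 6 steps — that repeat gives the pumpable loop.

5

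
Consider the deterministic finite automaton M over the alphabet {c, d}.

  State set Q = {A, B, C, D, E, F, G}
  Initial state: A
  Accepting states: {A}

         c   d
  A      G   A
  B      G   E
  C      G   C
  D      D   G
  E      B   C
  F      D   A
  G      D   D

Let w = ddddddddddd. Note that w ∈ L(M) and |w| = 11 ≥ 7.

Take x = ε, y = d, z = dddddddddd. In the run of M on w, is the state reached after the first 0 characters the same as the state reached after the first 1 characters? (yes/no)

State sequence: A -d-> A

After x (step 0): A. After xy (step 1): A.
They match, so y = d drives M around a cycle from A back to itself; pumping y any number of times keeps M in A before reading z, and xyⁱz ∈ L(M) for every i ≥ 0.

yes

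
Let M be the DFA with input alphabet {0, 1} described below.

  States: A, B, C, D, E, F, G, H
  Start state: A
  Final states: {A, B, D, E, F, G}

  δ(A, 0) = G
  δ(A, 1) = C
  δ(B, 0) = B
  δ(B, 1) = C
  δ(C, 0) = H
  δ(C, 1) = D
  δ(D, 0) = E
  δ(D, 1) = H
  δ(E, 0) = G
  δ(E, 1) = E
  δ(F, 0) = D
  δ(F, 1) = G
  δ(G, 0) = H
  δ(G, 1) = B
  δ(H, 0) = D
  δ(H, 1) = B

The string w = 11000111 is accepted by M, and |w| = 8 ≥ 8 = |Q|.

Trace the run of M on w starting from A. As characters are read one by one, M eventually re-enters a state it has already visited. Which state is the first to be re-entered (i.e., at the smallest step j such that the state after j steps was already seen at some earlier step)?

State sequence: A -1-> C -1-> D -0-> E -0-> G -0-> H -1-> B -1-> C -1-> D
First repeat at step 7: C was already visited.

The earliest repeat is at step j = 7: M is in C, which it already visited at step i = 1.

C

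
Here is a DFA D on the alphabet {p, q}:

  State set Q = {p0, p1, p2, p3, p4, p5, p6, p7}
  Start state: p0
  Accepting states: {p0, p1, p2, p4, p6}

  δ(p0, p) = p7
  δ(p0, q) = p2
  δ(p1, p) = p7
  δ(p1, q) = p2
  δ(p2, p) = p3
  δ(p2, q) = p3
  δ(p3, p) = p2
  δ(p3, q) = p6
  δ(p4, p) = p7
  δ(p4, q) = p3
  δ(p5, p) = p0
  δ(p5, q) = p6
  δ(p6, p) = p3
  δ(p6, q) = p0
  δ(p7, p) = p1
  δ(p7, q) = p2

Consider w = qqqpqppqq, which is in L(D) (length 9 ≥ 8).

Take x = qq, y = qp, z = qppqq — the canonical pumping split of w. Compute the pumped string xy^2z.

xy^2z = qq·qp·qp·qppqq = qqqpqpqppqq.
Reading y = qp takes D from p3 back to p3, so after x·y·y the machine is still in p3, and z then leads to the accepting state p6. Hence qqqpqpqppqq ∈ L(D).

qqqpqpqppqq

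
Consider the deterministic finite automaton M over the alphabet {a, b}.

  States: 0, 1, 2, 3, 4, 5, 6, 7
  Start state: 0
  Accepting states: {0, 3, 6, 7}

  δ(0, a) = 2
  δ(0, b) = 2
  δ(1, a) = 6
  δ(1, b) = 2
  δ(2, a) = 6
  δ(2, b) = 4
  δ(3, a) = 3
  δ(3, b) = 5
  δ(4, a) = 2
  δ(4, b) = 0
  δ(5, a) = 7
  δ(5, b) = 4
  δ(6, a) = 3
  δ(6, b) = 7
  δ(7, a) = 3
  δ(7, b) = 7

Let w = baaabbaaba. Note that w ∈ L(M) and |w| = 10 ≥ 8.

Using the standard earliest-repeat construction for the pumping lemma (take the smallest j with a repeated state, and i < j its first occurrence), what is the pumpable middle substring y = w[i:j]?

State sequence: 0 -b-> 2 -a-> 6 -a-> 3 -a-> 3 -b-> 5 -b-> 4 -a-> 2 -a-> 6 -b-> 7 -a-> 3
First repeat at step 4: 3 was already visited.

So i = 3, j = 4, giving x = w[0:3] = baa, y = w[3:4] = a, z = w[4:10] = bbaaba.
Check: |xy| = 4 ≤ 8 and |y| = 1 ≥ 1. Reading y takes M from 3 back to 3, so every xyⁱz is accepted.
Pumping length from the standard proof: p = 8 (the number of states). The repeated state found above gives |xy| = j ≤ 8 and |y| = j − i ≥ 1.

a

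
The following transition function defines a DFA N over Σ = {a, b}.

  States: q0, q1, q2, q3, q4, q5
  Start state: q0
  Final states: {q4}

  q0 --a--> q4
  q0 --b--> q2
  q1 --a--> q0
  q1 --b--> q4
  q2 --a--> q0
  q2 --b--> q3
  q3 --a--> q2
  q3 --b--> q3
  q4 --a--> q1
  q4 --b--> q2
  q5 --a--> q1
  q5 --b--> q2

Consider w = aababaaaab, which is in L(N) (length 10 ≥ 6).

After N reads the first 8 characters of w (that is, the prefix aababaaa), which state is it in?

q4

Run of N on the first 8 characters of w = a a b a b a a a:
  step 0: q0  (start)
  step 1: q4  (read a: q0→q4)
  step 2: q1  (read a: q4→q1)
  step 3: q4  (read b: q1→q4)
  step 4: q1  (read a: q4→q1)
  step 5: q4  (read b: q1→q4)
  step 6: q1  (read a: q4→q1)
  step 7: q0  (read a: q1→q0)
  step 8: q4  (read a: q0→q4)

After reading 8 characters, N is in state q4.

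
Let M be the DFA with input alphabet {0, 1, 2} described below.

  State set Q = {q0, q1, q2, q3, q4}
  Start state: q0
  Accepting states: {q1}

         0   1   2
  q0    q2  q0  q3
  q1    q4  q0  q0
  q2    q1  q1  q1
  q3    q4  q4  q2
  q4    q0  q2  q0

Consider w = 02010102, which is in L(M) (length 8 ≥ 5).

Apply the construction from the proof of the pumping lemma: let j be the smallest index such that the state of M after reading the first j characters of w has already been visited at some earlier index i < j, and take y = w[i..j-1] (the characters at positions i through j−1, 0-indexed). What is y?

201

State sequence: q0 -0-> q2 -2-> q1 -0-> q4 -1-> q2 -0-> q1 -1-> q0 -0-> q2 -2-> q1
First repeat at step 4: q2 was already visited.

So i = 1, j = 4, giving x = w[0:1] = 0, y = w[1:4] = 201, z = w[4:8] = 0102.
Check: |xy| = 4 ≤ 5 and |y| = 3 ≥ 1. Reading y takes M from q2 back to q2, so every xyⁱz is accepted.
Pumping length from the standard proof: p = 5 (the number of states). The repeated state found above gives |xy| = j ≤ 5 and |y| = j − i ≥ 1.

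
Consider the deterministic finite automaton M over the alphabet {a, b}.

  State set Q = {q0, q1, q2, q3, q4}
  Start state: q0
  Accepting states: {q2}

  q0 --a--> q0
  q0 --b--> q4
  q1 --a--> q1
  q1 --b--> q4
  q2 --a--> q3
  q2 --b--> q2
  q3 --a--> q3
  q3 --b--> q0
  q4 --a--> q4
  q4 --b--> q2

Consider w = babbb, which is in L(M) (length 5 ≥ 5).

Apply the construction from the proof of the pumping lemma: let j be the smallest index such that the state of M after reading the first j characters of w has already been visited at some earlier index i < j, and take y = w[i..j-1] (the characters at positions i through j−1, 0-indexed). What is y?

Run of M on w = b a b b b:
  step 0: q0  (start)
  step 1: q4  (read b: q0→q4)
  step 2: q4  (read a: q4→q4)   ← first repeat (q4 seen earlier)
  step 3: q2  (read b: q4→q2)
  step 4: q2  (read b: q2→q2)
  step 5: q2  (read b: q2→q2)

So i = 1, j = 2, giving x = w[0:1] = b, y = w[1:2] = a, z = w[2:5] = bbb.
Check: |xy| = 2 ≤ 5 and |y| = 1 ≥ 1. Reading y takes M from q4 back to q4, so every xyⁱz is accepted.
The DFA has 5 states, so the proof of the pumping lemma guarantees a repeated state among the first 5+1 visited; the segment between the two visits is the pumpable y.

a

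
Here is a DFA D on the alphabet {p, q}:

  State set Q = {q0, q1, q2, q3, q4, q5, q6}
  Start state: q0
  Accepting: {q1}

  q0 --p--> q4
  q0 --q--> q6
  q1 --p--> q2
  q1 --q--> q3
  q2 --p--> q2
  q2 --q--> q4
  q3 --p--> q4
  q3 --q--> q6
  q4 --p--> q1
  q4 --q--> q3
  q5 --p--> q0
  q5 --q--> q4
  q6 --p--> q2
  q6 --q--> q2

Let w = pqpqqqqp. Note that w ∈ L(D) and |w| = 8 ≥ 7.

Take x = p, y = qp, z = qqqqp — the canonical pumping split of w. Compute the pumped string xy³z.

pqpqpqpqqqqp

xy^3z = p·qp·qp·qp·qqqqp = pqpqpqpqqqqp.
Reading y = qp takes D from q4 back to q4, so after x·y·y·y the machine is still in q4, and z then leads to the accepting state q1. Hence pqpqpqpqqqqp ∈ L(D).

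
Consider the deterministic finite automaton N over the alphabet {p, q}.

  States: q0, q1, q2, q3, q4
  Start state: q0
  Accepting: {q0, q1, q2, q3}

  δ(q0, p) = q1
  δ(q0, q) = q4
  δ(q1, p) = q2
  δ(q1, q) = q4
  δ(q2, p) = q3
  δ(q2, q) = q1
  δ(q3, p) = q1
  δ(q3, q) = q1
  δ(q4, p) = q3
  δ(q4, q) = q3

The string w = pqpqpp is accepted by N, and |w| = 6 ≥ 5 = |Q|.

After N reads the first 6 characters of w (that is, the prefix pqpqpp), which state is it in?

Run of N on the first 6 characters of w = p q p q p p:
  step 0: q0  (start)
  step 1: q1  (read p: q0→q1)
  step 2: q4  (read q: q1→q4)
  step 3: q3  (read p: q4→q3)
  step 4: q1  (read q: q3→q1)
  step 5: q2  (read p: q1→q2)
  step 6: q3  (read p: q2→q3)

After reading 6 characters, N is in state q3.
(This kind of state-tracing is the core of the pumping-lemma construction: with 5 states, pigeonhole forces a repeat within the first 5 steps.)

q3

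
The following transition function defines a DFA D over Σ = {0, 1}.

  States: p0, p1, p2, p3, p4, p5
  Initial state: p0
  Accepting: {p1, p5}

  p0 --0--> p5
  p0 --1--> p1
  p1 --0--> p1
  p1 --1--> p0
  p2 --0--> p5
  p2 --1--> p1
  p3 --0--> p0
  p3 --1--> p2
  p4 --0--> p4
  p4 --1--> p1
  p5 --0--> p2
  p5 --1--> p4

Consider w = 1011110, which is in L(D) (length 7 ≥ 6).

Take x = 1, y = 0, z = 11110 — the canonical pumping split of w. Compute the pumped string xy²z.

10011110

xy^2z = 1·0·0·11110 = 10011110.
Reading y = 0 takes D from p1 back to p1, so after x·y·y the machine is still in p1, and z then leads to the accepting state p1. Hence 10011110 ∈ L(D).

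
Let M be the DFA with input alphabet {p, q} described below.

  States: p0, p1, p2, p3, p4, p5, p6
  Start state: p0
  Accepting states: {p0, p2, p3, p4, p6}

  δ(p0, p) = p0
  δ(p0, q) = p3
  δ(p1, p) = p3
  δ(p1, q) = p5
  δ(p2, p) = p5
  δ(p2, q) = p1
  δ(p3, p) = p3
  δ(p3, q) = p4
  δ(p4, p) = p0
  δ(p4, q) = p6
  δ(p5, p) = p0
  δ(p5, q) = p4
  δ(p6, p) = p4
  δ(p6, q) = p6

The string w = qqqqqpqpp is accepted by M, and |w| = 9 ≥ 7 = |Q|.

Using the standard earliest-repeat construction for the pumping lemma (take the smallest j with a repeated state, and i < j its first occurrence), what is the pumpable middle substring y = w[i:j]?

q

Run of M on w = q q q q q p q p p:
  step 0: p0  (start)
  step 1: p3  (read q: p0→p3)
  step 2: p4  (read q: p3→p4)
  step 3: p6  (read q: p4→p6)
  step 4: p6  (read q: p6→p6)   ← first repeat (p6 seen earlier)
  step 5: p6  (read q: p6→p6)
  step 6: p4  (read p: p6→p4)
  step 7: p6  (read q: p4→p6)
  step 8: p4  (read p: p6→p4)
  step 9: p0  (read p: p4→p0)

So i = 3, j = 4, giving x = w[0:3] = qqq, y = w[3:4] = q, z = w[4:9] = qpqpp.
Check: |xy| = 4 ≤ 7 and |y| = 1 ≥ 1. Reading y takes M from p6 back to p6, so every xyⁱz is accepted.
The DFA has 7 states, so the proof of the pumping lemma guarantees a repeated state among the first 7+1 visited; the segment between the two visits is the pumpable y.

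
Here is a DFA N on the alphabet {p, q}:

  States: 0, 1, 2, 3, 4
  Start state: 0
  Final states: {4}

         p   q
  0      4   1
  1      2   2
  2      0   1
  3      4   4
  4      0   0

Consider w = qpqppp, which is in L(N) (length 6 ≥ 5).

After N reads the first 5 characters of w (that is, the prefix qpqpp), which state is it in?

0

State sequence: 0 -q-> 1 -p-> 2 -q-> 1 -p-> 2 -p-> 0

After reading 5 characters, N is in state 0.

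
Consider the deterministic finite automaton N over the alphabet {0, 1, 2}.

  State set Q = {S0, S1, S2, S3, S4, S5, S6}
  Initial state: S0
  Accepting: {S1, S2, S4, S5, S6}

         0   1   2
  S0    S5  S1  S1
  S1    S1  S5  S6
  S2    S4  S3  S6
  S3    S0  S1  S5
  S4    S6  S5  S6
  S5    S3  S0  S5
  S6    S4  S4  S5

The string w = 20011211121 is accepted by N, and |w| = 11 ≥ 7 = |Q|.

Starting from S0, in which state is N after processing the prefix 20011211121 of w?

S4

State sequence: S0 -2-> S1 -0-> S1 -0-> S1 -1-> S5 -1-> S0 -2-> S1 -1-> S5 -1-> S0 -1-> S1 -2-> S6 -1-> S4

After reading 11 characters, N is in state S4.
(This kind of state-tracing is the core of the pumping-lemma construction: with 7 states, pigeonhole forces a repeat within the first 7 steps.)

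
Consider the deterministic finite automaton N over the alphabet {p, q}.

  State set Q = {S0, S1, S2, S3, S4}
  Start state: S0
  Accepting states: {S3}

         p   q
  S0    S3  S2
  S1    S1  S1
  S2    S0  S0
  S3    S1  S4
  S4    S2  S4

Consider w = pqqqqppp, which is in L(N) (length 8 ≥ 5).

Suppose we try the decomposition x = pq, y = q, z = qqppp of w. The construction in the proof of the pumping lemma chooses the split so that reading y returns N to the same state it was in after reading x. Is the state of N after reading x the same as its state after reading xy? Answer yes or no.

Run of N on the first 3 characters of w = p q q:
  step 0: S0  (start)
  step 1: S3  (read p: S0→S3)
  step 2: S4  (read q: S3→S4)
  step 3: S4  (read q: S4→S4)

After x (step 2): S4. After xy (step 3): S4.
They match, so y = q drives N around a cycle from S4 back to itself; pumping y any number of times keeps N in S4 before reading z, and xyⁱz ∈ L(N) for every i ≥ 0.

yes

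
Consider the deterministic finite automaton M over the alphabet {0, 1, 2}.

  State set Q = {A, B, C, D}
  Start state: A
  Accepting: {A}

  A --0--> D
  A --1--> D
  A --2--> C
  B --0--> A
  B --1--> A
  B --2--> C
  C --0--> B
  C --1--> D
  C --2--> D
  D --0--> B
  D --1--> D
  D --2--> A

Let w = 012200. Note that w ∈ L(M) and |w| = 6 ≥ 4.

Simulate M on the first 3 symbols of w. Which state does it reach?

State sequence: A -0-> D -1-> D -2-> A

After reading 3 characters, M is in state A.
(This kind of state-tracing is the core of the pumping-lemma construction: with 4 states, pigeonhole forces a repeat within the first 4 steps.)

A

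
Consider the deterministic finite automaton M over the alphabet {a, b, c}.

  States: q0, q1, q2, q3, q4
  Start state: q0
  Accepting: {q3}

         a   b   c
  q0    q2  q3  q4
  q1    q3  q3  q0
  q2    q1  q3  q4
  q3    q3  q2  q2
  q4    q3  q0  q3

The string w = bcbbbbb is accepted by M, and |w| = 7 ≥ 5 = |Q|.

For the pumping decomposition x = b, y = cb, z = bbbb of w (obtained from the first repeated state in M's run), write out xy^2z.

xy^2z = b·cb·cb·bbbb = bcbcbbbbb.
Reading y = cb takes M from q3 back to q3, so after x·y·y the machine is still in q3, and z then leads to the accepting state q3. Hence bcbcbbbbb ∈ L(M).

bcbcbbbbb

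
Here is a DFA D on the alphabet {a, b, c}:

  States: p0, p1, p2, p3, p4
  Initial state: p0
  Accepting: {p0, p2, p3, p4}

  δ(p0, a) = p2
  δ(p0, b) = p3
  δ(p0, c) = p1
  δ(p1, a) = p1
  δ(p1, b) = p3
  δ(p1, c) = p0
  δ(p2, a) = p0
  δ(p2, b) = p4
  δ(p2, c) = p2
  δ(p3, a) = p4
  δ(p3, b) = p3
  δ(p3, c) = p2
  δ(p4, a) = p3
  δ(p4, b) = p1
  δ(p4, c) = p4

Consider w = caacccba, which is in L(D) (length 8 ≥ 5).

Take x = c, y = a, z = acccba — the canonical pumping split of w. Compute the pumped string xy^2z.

xy^2z = c·a·a·acccba = caaacccba.
Reading y = a takes D from p1 back to p1, so after x·y·y the machine is still in p1, and z then leads to the accepting state p4. Hence caaacccba ∈ L(D).

caaacccba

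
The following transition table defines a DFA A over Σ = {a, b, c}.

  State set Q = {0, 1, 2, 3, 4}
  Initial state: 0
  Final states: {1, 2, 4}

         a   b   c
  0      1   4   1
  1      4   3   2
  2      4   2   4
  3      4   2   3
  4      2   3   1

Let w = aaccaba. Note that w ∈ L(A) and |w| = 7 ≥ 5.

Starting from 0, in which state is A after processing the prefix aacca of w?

4

State sequence: 0 -a-> 1 -a-> 4 -c-> 1 -c-> 2 -a-> 4

After reading 5 characters, A is in state 4.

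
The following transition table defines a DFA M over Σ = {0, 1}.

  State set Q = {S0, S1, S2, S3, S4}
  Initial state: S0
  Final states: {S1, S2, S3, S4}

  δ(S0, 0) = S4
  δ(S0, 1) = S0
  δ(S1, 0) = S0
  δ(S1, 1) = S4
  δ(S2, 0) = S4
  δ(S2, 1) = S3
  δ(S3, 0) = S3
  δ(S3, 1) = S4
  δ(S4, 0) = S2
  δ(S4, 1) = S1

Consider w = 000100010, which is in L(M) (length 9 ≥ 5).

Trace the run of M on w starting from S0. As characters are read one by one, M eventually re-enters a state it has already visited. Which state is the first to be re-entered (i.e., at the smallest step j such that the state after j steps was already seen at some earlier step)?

Run of M on w = 0 0 0 1 0 0 0 1 0:
  step 0: S0  (start)
  step 1: S4  (read 0: S0→S4)
  step 2: S2  (read 0: S4→S2)
  step 3: S4  (read 0: S2→S4)   ← first repeat (S4 seen earlier)
  step 4: S1  (read 1: S4→S1)
  step 5: S0  (read 0: S1→S0)
  step 6: S4  (read 0: S0→S4)
  step 7: S2  (read 0: S4→S2)
  step 8: S3  (read 1: S2→S3)
  step 9: S3  (read 0: S3→S3)

The earliest repeat is at step j = 3: M is in S4, which it already visited at step i = 1.
Pumping length from the standard proof: p = 5 (the number of states). The repeated state found above gives |xy| = j ≤ 5 and |y| = j − i ≥ 1.

S4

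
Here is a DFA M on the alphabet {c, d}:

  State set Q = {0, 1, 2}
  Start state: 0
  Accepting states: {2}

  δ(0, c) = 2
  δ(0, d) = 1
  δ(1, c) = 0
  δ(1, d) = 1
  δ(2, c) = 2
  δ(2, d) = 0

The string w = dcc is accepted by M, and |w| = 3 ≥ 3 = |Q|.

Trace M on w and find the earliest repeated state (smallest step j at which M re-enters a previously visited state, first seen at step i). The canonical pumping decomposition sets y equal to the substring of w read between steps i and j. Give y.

dc

Run of M on w = d c c:
  step 0: 0  (start)
  step 1: 1  (read d: 0→1)
  step 2: 0  (read c: 1→0)   ← first repeat (0 seen earlier)
  step 3: 2  (read c: 0→2)

So i = 0, j = 2, giving x = w[0:0] = ε, y = w[0:2] = dc, z = w[2:3] = c.
Check: |xy| = 2 ≤ 3 and |y| = 2 ≥ 1. Reading y takes M from 0 back to 0, so every xyⁱz is accepted.
The DFA has 3 states, so the proof of the pumping lemma guarantees a repeated state among the first 3+1 visited; the segment between the two visits is the pumpable y.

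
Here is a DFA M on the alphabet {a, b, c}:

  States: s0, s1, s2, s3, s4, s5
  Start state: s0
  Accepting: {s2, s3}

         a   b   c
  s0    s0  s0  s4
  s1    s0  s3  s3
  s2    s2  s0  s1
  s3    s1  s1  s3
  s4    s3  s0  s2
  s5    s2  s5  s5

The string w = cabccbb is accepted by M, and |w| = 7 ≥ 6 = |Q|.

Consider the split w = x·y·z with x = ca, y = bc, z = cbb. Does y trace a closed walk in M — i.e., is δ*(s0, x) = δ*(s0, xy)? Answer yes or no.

yes

State sequence: s0 -c-> s4 -a-> s3 -b-> s1 -c-> s3

After x (step 2): s3. After xy (step 4): s3.
They match, so y = bc drives M around a cycle from s3 back to itself; pumping y any number of times keeps M in s3 before reading z, and xyⁱz ∈ L(M) for every i ≥ 0.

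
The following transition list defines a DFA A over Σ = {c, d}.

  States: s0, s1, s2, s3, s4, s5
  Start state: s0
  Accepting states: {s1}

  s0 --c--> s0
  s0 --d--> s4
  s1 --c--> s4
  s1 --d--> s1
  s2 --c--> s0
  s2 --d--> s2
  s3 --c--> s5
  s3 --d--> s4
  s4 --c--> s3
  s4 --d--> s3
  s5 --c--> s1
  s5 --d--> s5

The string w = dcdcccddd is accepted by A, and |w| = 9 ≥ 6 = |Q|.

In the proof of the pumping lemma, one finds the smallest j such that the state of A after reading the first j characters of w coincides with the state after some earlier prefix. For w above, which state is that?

s4

Run of A on w = d c d c c c d d d:
  step 0: s0  (start)
  step 1: s4  (read d: s0→s4)
  step 2: s3  (read c: s4→s3)
  step 3: s4  (read d: s3→s4)   ← first repeat (s4 seen earlier)
  step 4: s3  (read c: s4→s3)
  step 5: s5  (read c: s3→s5)
  step 6: s1  (read c: s5→s1)
  step 7: s1  (read d: s1→s1)
  step 8: s1  (read d: s1→s1)
  step 9: s1  (read d: s1→s1)

The earliest repeat is at step j = 3: A is in s4, which it already visited at step i = 1.
With |Q| = 6, pigeonhole forces a state repeat no later than step 6; the substring read between the first and second visits to that state can be pumped.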